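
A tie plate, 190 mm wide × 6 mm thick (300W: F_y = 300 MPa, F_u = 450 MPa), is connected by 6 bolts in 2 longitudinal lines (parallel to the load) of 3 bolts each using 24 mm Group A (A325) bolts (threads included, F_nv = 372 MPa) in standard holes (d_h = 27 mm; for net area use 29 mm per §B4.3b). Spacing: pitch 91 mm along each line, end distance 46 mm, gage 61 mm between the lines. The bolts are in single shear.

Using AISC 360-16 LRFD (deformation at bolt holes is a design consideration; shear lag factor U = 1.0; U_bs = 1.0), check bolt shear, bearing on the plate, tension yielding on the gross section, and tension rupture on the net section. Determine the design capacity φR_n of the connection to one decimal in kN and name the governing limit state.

Bolt shear: A_b = π(24)²/4 = 452.39 mm². φR_n = 0.75 × 372 × 452.39 × 6 × 1 = 757.3 kN.
Bearing (6 mm plate, F_u = 450 MPa): end bolts L_c = 46 − 27/2 = 32.5, R_n = min(1.2×32.5×6×450, 2.4×24×6×450) = 105.3 kN/bolt; interior L_c = 91 − 27 = 64, R_n = 155.52 kN/bolt. φR_n = 0.75 × (2×105.3 + 4×155.52) = 624.5 kN.
Tension yield (gross): A_g = 190×6 = 1140 mm². φR_n = 0.90 × 300 × 1140 = 307.8 kN.
Tension rupture (net): A_n = (190 − 2×29)×6 = 792 mm² (U = 1.0, A_e = A_n). φR_n = 0.75 × 450 × 792 = 267.3 kN.
Governing: min(757.3, 624.5, 307.8, 267.3) = 267.3 kN → net-section rupture.

267.3 kN (net-section rupture governs)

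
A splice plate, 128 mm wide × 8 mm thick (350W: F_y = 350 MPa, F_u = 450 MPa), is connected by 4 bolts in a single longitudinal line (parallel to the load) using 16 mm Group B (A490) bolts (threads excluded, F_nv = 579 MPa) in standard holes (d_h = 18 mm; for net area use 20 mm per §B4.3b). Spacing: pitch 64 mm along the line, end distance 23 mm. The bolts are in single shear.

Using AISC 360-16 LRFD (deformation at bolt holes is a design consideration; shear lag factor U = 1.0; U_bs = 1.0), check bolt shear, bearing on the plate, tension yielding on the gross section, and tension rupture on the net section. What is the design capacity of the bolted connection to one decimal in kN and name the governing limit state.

Bolt shear: A_b = π(16)²/4 = 201.06 mm². φR_n = 0.75 × 579 × 201.06 × 4 × 1 = 349.2 kN.
Bearing (8 mm plate, F_u = 450 MPa): end bolts L_c = 23 − 18/2 = 14, R_n = min(1.2×14×8×450, 2.4×16×8×450) = 60.48 kN/bolt; interior L_c = 64 − 18 = 46, R_n = 138.24 kN/bolt. φR_n = 0.75 × (1×60.48 + 3×138.24) = 356.4 kN.
Tension yield (gross): A_g = 128×8 = 1024 mm². φR_n = 0.90 × 350 × 1024 = 322.6 kN.
Tension rupture (net): A_n = (128 − 1×20)×8 = 864 mm² (U = 1.0, A_e = A_n). φR_n = 0.75 × 450 × 864 = 291.6 kN.
Governing: min(349.2, 356.4, 322.6, 291.6) = 291.6 kN → net-section rupture.

291.6 kN (net-section rupture governs)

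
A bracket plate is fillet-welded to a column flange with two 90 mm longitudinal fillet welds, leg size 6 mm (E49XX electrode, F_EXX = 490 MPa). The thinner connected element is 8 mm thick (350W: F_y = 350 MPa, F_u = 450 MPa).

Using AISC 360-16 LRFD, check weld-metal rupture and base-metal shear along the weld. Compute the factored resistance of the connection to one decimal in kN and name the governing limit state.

Weld metal: throat = 0.707×6 = 4.242 mm, L = 2×90 = 180 mm. φR_n = 0.75 × 0.6 × 490 × 4.242 × 180 = 168.4 kN.
Base metal shear (8 mm plate): yield φR_n = 1.0×0.6×350×8×180 = 302.4 kN; rupture φR_n = 0.75×0.6×450×8×180 = 291.6 kN; take 291.6 kN (rupture).
Governing: min(168.4, 291.6) = 168.4 kN → weld metal.

168.4 kN (weld metal governs)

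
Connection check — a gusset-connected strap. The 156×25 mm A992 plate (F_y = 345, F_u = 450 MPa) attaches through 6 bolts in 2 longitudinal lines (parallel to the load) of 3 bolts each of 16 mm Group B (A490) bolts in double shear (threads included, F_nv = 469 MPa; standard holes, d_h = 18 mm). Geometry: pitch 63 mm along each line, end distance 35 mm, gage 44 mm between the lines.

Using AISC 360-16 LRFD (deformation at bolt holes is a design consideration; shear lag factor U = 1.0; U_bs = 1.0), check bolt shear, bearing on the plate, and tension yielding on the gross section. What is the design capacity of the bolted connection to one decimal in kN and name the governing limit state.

848.7 kN (bolt shear governs)

Bolt shear: A_b = π(16)²/4 = 201.06 mm². φR_n = 0.75 × 469 × 201.06 × 6 × 2 = 848.7 kN.
Bearing (25 mm plate, F_u = 450 MPa): end bolts L_c = 35 − 18/2 = 26, R_n = min(1.2×26×25×450, 2.4×16×25×450) = 351 kN/bolt; interior L_c = 63 − 18 = 45, R_n = 432 kN/bolt. φR_n = 0.75 × (2×351 + 4×432) = 1822.5 kN.
Tension yield (gross): A_g = 156×25 = 3900 mm². φR_n = 0.90 × 345 × 3900 = 1211.0 kN.
Governing: min(848.7, 1822.5, 1211.0) = 848.7 kN → bolt shear.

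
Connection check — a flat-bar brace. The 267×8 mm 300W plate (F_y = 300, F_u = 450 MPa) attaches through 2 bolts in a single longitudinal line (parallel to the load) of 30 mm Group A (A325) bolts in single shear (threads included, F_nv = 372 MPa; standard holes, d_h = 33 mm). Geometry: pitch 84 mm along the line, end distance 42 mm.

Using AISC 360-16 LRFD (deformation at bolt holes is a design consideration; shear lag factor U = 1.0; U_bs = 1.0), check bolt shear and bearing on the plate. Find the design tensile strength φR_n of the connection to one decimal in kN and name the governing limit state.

Bolt shear: A_b = π(30)²/4 = 706.86 mm². φR_n = 0.75 × 372 × 706.86 × 2 × 1 = 394.4 kN.
Bearing (8 mm plate, F_u = 450 MPa): end bolts L_c = 42 − 33/2 = 25.5, R_n = min(1.2×25.5×8×450, 2.4×30×8×450) = 110.16 kN/bolt; interior L_c = 84 − 33 = 51, R_n = 220.32 kN/bolt. φR_n = 0.75 × (1×110.16 + 1×220.32) = 247.9 kN.
Governing: min(394.4, 247.9) = 247.9 kN → bearing.

247.9 kN (bearing governs)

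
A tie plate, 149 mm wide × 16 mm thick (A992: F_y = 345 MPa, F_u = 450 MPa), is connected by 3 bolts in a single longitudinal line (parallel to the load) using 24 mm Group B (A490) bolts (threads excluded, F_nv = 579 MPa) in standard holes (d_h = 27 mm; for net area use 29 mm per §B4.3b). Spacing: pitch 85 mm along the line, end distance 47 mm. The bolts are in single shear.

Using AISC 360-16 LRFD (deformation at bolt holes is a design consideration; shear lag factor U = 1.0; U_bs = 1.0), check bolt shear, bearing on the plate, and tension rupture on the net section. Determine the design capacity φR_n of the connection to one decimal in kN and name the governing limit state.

Bolt shear: A_b = π(24)²/4 = 452.39 mm². φR_n = 0.75 × 579 × 452.39 × 3 × 1 = 589.4 kN.
Bearing (16 mm plate, F_u = 450 MPa): end bolts L_c = 47 − 27/2 = 33.5, R_n = min(1.2×33.5×16×450, 2.4×24×16×450) = 289.44 kN/bolt; interior L_c = 85 − 27 = 58, R_n = 414.72 kN/bolt. φR_n = 0.75 × (1×289.44 + 2×414.72) = 839.2 kN.
Tension rupture (net): A_n = (149 − 1×29)×16 = 1920 mm² (U = 1.0, A_e = A_n). φR_n = 0.75 × 450 × 1920 = 648.0 kN.
Governing: min(589.4, 839.2, 648.0) = 589.4 kN → bolt shear.

589.4 kN (bolt shear governs)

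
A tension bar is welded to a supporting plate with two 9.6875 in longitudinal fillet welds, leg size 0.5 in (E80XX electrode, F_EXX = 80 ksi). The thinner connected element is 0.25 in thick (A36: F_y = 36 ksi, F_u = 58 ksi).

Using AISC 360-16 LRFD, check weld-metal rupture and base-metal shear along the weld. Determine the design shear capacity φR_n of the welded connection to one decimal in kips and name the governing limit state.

Weld metal: throat = 0.707×0.5 = 0.3535 in, L = 2×9.6875 = 19.375 in. φR_n = 0.75 × 0.6 × 80 × 0.3535 × 19.375 = 246.6 kips.
Base metal shear (0.25 in plate): yield φR_n = 1.0×0.6×36×0.25×19.375 = 104.6 kips; rupture φR_n = 0.75×0.6×58×0.25×19.375 = 126.4 kips; take 104.6 kips (yield).
Governing: min(246.6, 104.6) = 104.6 kips → base-metal shear.

104.6 kips (base-metal shear governs)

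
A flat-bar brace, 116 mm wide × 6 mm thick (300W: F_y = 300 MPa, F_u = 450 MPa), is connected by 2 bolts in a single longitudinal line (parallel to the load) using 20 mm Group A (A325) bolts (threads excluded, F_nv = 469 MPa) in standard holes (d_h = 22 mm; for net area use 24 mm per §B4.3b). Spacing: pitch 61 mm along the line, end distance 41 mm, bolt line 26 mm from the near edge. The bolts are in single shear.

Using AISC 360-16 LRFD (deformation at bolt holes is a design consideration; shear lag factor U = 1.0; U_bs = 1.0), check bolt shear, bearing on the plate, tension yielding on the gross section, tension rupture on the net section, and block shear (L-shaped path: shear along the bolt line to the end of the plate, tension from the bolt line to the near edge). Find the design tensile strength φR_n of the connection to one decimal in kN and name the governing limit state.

108.5 kN (block shear governs)

Bolt shear: A_b = π(20)²/4 = 314.16 mm². φR_n = 0.75 × 469 × 314.16 × 2 × 1 = 221.0 kN.
Bearing (6 mm plate, F_u = 450 MPa): end bolts L_c = 41 − 22/2 = 30, R_n = min(1.2×30×6×450, 2.4×20×6×450) = 97.2 kN/bolt; interior L_c = 61 − 22 = 39, R_n = 126.36 kN/bolt. φR_n = 0.75 × (1×97.2 + 1×126.36) = 167.7 kN.
Tension yield (gross): A_g = 116×6 = 696 mm². φR_n = 0.90 × 300 × 696 = 187.9 kN.
Tension rupture (net): A_n = (116 − 1×24)×6 = 552 mm² (U = 1.0, A_e = A_n). φR_n = 0.75 × 450 × 552 = 186.3 kN.
Block shear: shear path 1×[41+1×61] = 1×102 mm, A_gv = 612, A_nv = 1×(102 − 1.5×24)×6 = 396 mm²; tension to near edge: (26 − 0.5×24)×6 = 84 mm². R_n = min(0.6×450×396, 0.6×300×612) + 1.0×450×84 = min(106.92, 110.16) + 37.8 = 144.72 kN. φR_n = 0.75 × 144.72 = 108.5 kN.
Governing: min(221.0, 167.7, 187.9, 186.3, 108.5) = 108.5 kN → block shear.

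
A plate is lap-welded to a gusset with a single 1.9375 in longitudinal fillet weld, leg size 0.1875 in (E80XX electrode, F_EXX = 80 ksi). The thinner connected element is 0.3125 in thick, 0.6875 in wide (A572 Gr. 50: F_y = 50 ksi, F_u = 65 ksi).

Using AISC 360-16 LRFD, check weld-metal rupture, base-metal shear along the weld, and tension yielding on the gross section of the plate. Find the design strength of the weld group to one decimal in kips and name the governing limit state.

9.2 kips (weld metal governs)

Weld metal: throat = 0.707×0.1875 = 0.13256 in, L = 1.9375 in. φR_n = 0.75 × 0.6 × 80 × 0.13256 × 1.9375 = 9.2 kips.
Base metal shear (0.3125 in plate): yield φR_n = 1.0×0.6×50×0.3125×1.9375 = 18.2 kips; rupture φR_n = 0.75×0.6×65×0.3125×1.9375 = 17.7 kips; take 17.7 kips (rupture).
Tension yield (gross): A_g = 0.6875×0.3125 = 0.21484 in². φR_n = 0.90 × 50 × 0.21484 = 9.7 kips.
Governing: min(9.2, 17.7, 9.7) = 9.2 kips → weld metal.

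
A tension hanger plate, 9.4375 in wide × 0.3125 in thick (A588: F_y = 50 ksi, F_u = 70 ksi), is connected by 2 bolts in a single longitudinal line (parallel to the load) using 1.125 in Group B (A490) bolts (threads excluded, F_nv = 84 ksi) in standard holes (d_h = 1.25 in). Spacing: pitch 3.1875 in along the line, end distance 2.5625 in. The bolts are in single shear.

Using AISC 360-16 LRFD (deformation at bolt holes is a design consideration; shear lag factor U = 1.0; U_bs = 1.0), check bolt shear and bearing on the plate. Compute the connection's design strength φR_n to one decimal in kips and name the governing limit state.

Bolt shear: A_b = π(1.125)²/4 = 0.99402 in². φR_n = 0.75 × 84 × 0.99402 × 2 × 1 = 125.2 kips.
Bearing (0.3125 in plate, F_u = 70 ksi): end bolts L_c = 2.5625 − 1.25/2 = 1.9375, R_n = min(1.2×1.9375×0.3125×70, 2.4×1.125×0.3125×70) = 50.859 kips/bolt; interior L_c = 3.1875 − 1.25 = 1.9375, R_n = 50.859 kips/bolt. φR_n = 0.75 × (1×50.859 + 1×50.859) = 76.3 kips.
Governing: min(125.2, 76.3) = 76.3 kips → bearing.

76.3 kips (bearing governs)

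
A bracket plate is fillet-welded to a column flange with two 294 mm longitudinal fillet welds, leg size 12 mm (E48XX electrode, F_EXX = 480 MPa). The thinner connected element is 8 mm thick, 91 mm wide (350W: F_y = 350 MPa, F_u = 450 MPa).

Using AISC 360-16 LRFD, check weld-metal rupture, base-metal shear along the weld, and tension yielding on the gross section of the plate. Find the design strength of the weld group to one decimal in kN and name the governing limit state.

229.3 kN (gross-section yield governs)

Weld metal: throat = 0.707×12 = 8.484 mm, L = 2×294 = 588 mm. φR_n = 0.75 × 0.6 × 480 × 8.484 × 588 = 1077.5 kN.
Base metal shear (8 mm plate): yield φR_n = 1.0×0.6×350×8×588 = 987.8 kN; rupture φR_n = 0.75×0.6×450×8×588 = 952.6 kN; take 952.6 kN (rupture).
Tension yield (gross): A_g = 91×8 = 728 mm². φR_n = 0.90 × 350 × 728 = 229.3 kN.
Governing: min(1077.5, 952.6, 229.3) = 229.3 kN → gross-section yield.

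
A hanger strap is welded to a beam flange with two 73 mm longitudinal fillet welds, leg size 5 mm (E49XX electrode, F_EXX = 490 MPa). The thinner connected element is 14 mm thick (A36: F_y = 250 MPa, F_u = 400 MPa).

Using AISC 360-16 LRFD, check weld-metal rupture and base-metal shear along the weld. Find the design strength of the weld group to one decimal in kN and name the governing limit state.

Weld metal: throat = 0.707×5 = 3.535 mm, L = 2×73 = 146 mm. φR_n = 0.75 × 0.6 × 490 × 3.535 × 146 = 113.8 kN.
Base metal shear (14 mm plate): yield φR_n = 1.0×0.6×250×14×146 = 306.6 kN; rupture φR_n = 0.75×0.6×400×14×146 = 367.9 kN; take 306.6 kN (yield).
Governing: min(113.8, 306.6) = 113.8 kN → weld metal.

113.8 kN (weld metal governs)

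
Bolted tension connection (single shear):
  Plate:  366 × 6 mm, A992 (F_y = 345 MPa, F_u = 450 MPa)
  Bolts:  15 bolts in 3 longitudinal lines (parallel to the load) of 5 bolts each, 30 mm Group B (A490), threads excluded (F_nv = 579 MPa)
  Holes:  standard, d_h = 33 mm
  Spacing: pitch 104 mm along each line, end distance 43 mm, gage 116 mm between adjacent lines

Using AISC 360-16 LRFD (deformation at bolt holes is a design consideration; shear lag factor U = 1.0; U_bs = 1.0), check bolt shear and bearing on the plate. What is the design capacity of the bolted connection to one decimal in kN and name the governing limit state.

1942.8 kN (bearing governs)

Bolt shear: A_b = π(30)²/4 = 706.86 mm². φR_n = 0.75 × 579 × 706.86 × 15 × 1 = 4604.3 kN.
Bearing (6 mm plate, F_u = 450 MPa): end bolts L_c = 43 − 33/2 = 26.5, R_n = min(1.2×26.5×6×450, 2.4×30×6×450) = 85.86 kN/bolt; interior L_c = 104 − 33 = 71, R_n = 194.4 kN/bolt. φR_n = 0.75 × (3×85.86 + 12×194.4) = 1942.8 kN.
Governing: min(4604.3, 1942.8) = 1942.8 kN → bearing.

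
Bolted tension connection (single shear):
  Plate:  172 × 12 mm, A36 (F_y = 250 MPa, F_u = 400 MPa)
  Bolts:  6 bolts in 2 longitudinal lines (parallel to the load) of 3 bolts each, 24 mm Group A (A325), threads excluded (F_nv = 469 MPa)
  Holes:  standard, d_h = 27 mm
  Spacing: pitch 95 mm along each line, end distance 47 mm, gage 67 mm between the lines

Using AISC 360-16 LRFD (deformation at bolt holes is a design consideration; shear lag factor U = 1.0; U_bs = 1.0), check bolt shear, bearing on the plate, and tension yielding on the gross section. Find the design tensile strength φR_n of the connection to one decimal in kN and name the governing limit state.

Bolt shear: A_b = π(24)²/4 = 452.39 mm². φR_n = 0.75 × 469 × 452.39 × 6 × 1 = 954.8 kN.
Bearing (12 mm plate, F_u = 400 MPa): end bolts L_c = 47 − 27/2 = 33.5, R_n = min(1.2×33.5×12×400, 2.4×24×12×400) = 192.96 kN/bolt; interior L_c = 95 − 27 = 68, R_n = 276.48 kN/bolt. φR_n = 0.75 × (2×192.96 + 4×276.48) = 1118.9 kN.
Tension yield (gross): A_g = 172×12 = 2064 mm². φR_n = 0.90 × 250 × 2064 = 464.4 kN.
Governing: min(954.8, 1118.9, 464.4) = 464.4 kN → gross-section yield.

464.4 kN (gross-section yield governs)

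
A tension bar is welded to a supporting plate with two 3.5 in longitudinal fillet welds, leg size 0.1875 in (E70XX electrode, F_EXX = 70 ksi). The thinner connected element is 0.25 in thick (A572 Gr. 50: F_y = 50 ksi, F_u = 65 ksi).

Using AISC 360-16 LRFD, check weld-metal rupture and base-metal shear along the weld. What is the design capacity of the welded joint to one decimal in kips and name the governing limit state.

29.2 kips (weld metal governs)

Weld metal: throat = 0.707×0.1875 = 0.13256 in, L = 2×3.5 = 7 in. φR_n = 0.75 × 0.6 × 70 × 0.13256 × 7 = 29.2 kips.
Base metal shear (0.25 in plate): yield φR_n = 1.0×0.6×50×0.25×7 = 52.5 kips; rupture φR_n = 0.75×0.6×65×0.25×7 = 51.2 kips; take 51.2 kips (rupture).
Governing: min(29.2, 51.2) = 29.2 kips → weld metal.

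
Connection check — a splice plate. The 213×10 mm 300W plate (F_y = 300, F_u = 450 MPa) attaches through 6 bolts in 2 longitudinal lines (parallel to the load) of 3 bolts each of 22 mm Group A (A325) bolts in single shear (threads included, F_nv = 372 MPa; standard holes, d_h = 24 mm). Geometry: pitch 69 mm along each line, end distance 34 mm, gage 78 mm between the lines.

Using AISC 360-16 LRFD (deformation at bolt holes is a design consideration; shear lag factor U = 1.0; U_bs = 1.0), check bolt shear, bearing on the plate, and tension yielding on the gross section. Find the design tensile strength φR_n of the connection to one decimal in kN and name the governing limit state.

575.1 kN (gross-section yield governs)

Bolt shear: A_b = π(22)²/4 = 380.13 mm². φR_n = 0.75 × 372 × 380.13 × 6 × 1 = 636.3 kN.
Bearing (10 mm plate, F_u = 450 MPa): end bolts L_c = 34 − 24/2 = 22, R_n = min(1.2×22×10×450, 2.4×22×10×450) = 118.8 kN/bolt; interior L_c = 69 − 24 = 45, R_n = 237.6 kN/bolt. φR_n = 0.75 × (2×118.8 + 4×237.6) = 891.0 kN.
Tension yield (gross): A_g = 213×10 = 2130 mm². φR_n = 0.90 × 300 × 2130 = 575.1 kN.
Governing: min(636.3, 891.0, 575.1) = 575.1 kN → gross-section yield.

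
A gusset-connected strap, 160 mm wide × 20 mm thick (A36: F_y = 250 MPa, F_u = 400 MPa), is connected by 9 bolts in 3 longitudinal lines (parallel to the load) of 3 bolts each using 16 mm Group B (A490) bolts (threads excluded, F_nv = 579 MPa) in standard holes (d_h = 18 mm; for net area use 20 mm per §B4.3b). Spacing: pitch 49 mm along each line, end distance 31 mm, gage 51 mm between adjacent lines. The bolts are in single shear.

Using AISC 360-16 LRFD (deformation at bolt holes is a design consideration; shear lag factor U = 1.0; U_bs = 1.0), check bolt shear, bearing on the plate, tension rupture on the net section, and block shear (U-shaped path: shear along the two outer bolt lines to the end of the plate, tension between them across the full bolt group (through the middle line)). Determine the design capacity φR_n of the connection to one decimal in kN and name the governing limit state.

Bolt shear: A_b = π(16)²/4 = 201.06 mm². φR_n = 0.75 × 579 × 201.06 × 9 × 1 = 785.8 kN.
Bearing (20 mm plate, F_u = 400 MPa): end bolts L_c = 31 − 18/2 = 22, R_n = min(1.2×22×20×400, 2.4×16×20×400) = 211.2 kN/bolt; interior L_c = 49 − 18 = 31, R_n = 297.6 kN/bolt. φR_n = 0.75 × (3×211.2 + 6×297.6) = 1814.4 kN.
Tension rupture (net): A_n = (160 − 3×20)×20 = 2000 mm² (U = 1.0, A_e = A_n). φR_n = 0.75 × 400 × 2000 = 600.0 kN.
Block shear: shear path 2×[31+2×49] = 2×129 mm, A_gv = 5160, A_nv = 2×(129 − 2.5×20)×20 = 3160 mm²; tension across gage: (102 − 2×20)×20 = 1240 mm². R_n = min(0.6×400×3160, 0.6×250×5160) + 1.0×400×1240 = min(758.4, 774) + 496 = 1254.4 kN. φR_n = 0.75 × 1254.4 = 940.8 kN.
Governing: min(785.8, 1814.4, 600.0, 940.8) = 600.0 kN → net-section rupture.

600.0 kN (net-section rupture governs)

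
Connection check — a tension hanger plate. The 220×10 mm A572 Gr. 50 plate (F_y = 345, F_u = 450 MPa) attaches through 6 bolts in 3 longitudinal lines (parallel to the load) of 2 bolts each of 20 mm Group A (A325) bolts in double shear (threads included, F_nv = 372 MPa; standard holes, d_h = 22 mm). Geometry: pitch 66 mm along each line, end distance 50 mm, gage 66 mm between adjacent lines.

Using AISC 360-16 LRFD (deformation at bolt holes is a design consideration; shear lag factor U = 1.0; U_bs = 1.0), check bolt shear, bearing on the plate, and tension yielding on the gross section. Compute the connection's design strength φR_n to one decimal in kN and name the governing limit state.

Bolt shear: A_b = π(20)²/4 = 314.16 mm². φR_n = 0.75 × 372 × 314.16 × 6 × 2 = 1051.8 kN.
Bearing (10 mm plate, F_u = 450 MPa): end bolts L_c = 50 − 22/2 = 39, R_n = min(1.2×39×10×450, 2.4×20×10×450) = 210.6 kN/bolt; interior L_c = 66 − 22 = 44, R_n = 216 kN/bolt. φR_n = 0.75 × (3×210.6 + 3×216) = 959.9 kN.
Tension yield (gross): A_g = 220×10 = 2200 mm². φR_n = 0.90 × 345 × 2200 = 683.1 kN.
Governing: min(1051.8, 959.9, 683.1) = 683.1 kN → gross-section yield.

683.1 kN (gross-section yield governs)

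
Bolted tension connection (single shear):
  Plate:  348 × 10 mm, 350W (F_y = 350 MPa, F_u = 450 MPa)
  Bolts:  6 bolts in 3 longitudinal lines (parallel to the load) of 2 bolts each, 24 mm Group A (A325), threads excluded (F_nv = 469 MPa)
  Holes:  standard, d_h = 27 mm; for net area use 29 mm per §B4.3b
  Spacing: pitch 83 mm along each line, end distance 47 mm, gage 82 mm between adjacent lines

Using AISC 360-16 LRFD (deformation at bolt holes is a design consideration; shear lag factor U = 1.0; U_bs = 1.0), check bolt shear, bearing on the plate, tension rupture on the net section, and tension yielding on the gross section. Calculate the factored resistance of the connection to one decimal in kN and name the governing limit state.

880.9 kN (net-section rupture governs)

Bolt shear: A_b = π(24)²/4 = 452.39 mm². φR_n = 0.75 × 469 × 452.39 × 6 × 1 = 954.8 kN.
Bearing (10 mm plate, F_u = 450 MPa): end bolts L_c = 47 − 27/2 = 33.5, R_n = min(1.2×33.5×10×450, 2.4×24×10×450) = 180.9 kN/bolt; interior L_c = 83 − 27 = 56, R_n = 259.2 kN/bolt. φR_n = 0.75 × (3×180.9 + 3×259.2) = 990.2 kN.
Tension rupture (net): A_n = (348 − 3×29)×10 = 2610 mm² (U = 1.0, A_e = A_n). φR_n = 0.75 × 450 × 2610 = 880.9 kN.
Tension yield (gross): A_g = 348×10 = 3480 mm². φR_n = 0.90 × 350 × 3480 = 1096.2 kN.
Governing: min(954.8, 990.2, 880.9, 1096.2) = 880.9 kN → net-section rupture.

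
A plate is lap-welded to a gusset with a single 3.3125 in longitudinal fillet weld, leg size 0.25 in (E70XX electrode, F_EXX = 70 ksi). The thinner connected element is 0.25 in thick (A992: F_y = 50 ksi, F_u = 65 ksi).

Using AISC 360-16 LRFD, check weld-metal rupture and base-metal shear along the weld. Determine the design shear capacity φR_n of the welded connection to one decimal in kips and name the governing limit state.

Weld metal: throat = 0.707×0.25 = 0.17675 in, L = 3.3125 in. φR_n = 0.75 × 0.6 × 70 × 0.17675 × 3.3125 = 18.4 kips.
Base metal shear (0.25 in plate): yield φR_n = 1.0×0.6×50×0.25×3.3125 = 24.8 kips; rupture φR_n = 0.75×0.6×65×0.25×3.3125 = 24.2 kips; take 24.2 kips (rupture).
Governing: min(18.4, 24.2) = 18.4 kips → weld metal.

18.4 kips (weld metal governs)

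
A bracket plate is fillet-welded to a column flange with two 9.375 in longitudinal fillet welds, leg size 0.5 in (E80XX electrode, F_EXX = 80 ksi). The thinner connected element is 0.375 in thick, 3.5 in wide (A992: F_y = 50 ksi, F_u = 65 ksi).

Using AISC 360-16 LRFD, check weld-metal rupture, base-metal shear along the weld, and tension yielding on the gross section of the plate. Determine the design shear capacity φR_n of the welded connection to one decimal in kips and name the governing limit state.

59.1 kips (gross-section yield governs)

Weld metal: throat = 0.707×0.5 = 0.3535 in, L = 2×9.375 = 18.75 in. φR_n = 0.75 × 0.6 × 80 × 0.3535 × 18.75 = 238.6 kips.
Base metal shear (0.375 in plate): yield φR_n = 1.0×0.6×50×0.375×18.75 = 210.9 kips; rupture φR_n = 0.75×0.6×65×0.375×18.75 = 205.7 kips; take 205.7 kips (rupture).
Tension yield (gross): A_g = 3.5×0.375 = 1.3125 in². φR_n = 0.90 × 50 × 1.3125 = 59.1 kips.
Governing: min(238.6, 205.7, 59.1) = 59.1 kips → gross-section yield.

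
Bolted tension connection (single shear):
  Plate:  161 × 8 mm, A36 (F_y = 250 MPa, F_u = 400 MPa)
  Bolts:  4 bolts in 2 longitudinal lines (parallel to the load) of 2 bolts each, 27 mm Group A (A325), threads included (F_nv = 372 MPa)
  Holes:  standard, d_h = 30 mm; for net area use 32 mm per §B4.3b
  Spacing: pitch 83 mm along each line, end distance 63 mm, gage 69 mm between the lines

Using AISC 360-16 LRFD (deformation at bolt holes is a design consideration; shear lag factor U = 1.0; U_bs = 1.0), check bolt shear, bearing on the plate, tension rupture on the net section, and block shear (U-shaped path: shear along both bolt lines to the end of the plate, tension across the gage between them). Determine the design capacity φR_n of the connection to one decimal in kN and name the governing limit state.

232.8 kN (net-section rupture governs)

Bolt shear: A_b = π(27)²/4 = 572.56 mm². φR_n = 0.75 × 372 × 572.56 × 4 × 1 = 639.0 kN.
Bearing (8 mm plate, F_u = 400 MPa): end bolts L_c = 63 − 30/2 = 48, R_n = min(1.2×48×8×400, 2.4×27×8×400) = 184.32 kN/bolt; interior L_c = 83 − 30 = 53, R_n = 203.52 kN/bolt. φR_n = 0.75 × (2×184.32 + 2×203.52) = 581.8 kN.
Tension rupture (net): A_n = (161 − 2×32)×8 = 776 mm² (U = 1.0, A_e = A_n). φR_n = 0.75 × 400 × 776 = 232.8 kN.
Block shear: shear path 2×[63+1×83] = 2×146 mm, A_gv = 2336, A_nv = 2×(146 − 1.5×32)×8 = 1568 mm²; tension across gage: (69 − 1×32)×8 = 296 mm². R_n = min(0.6×400×1568, 0.6×250×2336) + 1.0×400×296 = min(376.32, 350.4) + 118.4 = 468.8 kN. φR_n = 0.75 × 468.8 = 351.6 kN.
Governing: min(639.0, 581.8, 232.8, 351.6) = 232.8 kN → net-section rupture.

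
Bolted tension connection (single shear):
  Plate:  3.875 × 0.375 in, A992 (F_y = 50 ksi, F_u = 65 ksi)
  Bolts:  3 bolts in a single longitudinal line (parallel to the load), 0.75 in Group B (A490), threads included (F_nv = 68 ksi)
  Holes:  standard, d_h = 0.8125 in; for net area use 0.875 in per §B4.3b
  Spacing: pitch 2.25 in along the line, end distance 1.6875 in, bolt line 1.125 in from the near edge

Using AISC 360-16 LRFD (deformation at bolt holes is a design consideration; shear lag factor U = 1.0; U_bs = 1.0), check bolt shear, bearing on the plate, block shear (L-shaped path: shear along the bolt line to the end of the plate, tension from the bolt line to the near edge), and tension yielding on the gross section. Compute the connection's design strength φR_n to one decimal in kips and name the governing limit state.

Bolt shear: A_b = π(0.75)²/4 = 0.44179 in². φR_n = 0.75 × 68 × 0.44179 × 3 × 1 = 67.6 kips.
Bearing (0.375 in plate, F_u = 65 ksi): end bolts L_c = 1.6875 − 0.8125/2 = 1.28125, R_n = min(1.2×1.28125×0.375×65, 2.4×0.75×0.375×65) = 37.477 kips/bolt; interior L_c = 2.25 − 0.8125 = 1.4375, R_n = 42.047 kips/bolt. φR_n = 0.75 × (1×37.477 + 2×42.047) = 91.2 kips.
Block shear: shear path 1×[1.6875+2×2.25] = 1×6.1875 in, A_gv = 2.3203, A_nv = 1×(6.1875 − 2.5×0.875)×0.375 = 1.5 in²; tension to near edge: (1.125 − 0.5×0.875)×0.375 = 0.25781 in². R_n = min(0.6×65×1.5, 0.6×50×2.3203) + 1.0×65×0.25781 = min(58.5, 69.609) + 16.758 = 75.258 kips. φR_n = 0.75 × 75.258 = 56.4 kips.
Tension yield (gross): A_g = 3.875×0.375 = 1.4531 in². φR_n = 0.90 × 50 × 1.4531 = 65.4 kips.
Governing: min(67.6, 91.2, 56.4, 65.4) = 56.4 kips → block shear.

56.4 kips (block shear governs)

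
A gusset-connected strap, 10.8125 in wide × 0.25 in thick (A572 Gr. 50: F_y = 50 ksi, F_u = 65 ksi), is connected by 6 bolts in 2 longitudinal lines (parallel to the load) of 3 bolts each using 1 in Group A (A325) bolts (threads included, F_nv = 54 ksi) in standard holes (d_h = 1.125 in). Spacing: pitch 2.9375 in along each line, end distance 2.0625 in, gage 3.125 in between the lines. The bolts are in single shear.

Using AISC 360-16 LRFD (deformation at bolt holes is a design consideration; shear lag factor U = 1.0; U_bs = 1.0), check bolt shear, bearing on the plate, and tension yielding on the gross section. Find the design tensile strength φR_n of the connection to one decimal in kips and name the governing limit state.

Bolt shear: A_b = π(1)²/4 = 0.7854 in². φR_n = 0.75 × 54 × 0.7854 × 6 × 1 = 190.9 kips.
Bearing (0.25 in plate, F_u = 65 ksi): end bolts L_c = 2.0625 − 1.125/2 = 1.5, R_n = min(1.2×1.5×0.25×65, 2.4×1×0.25×65) = 29.25 kips/bolt; interior L_c = 2.9375 − 1.125 = 1.8125, R_n = 35.344 kips/bolt. φR_n = 0.75 × (2×29.25 + 4×35.344) = 149.9 kips.
Tension yield (gross): A_g = 10.8125×0.25 = 2.7031 in². φR_n = 0.90 × 50 × 2.7031 = 121.6 kips.
Governing: min(190.9, 149.9, 121.6) = 121.6 kips → gross-section yield.

121.6 kips (gross-section yield governs)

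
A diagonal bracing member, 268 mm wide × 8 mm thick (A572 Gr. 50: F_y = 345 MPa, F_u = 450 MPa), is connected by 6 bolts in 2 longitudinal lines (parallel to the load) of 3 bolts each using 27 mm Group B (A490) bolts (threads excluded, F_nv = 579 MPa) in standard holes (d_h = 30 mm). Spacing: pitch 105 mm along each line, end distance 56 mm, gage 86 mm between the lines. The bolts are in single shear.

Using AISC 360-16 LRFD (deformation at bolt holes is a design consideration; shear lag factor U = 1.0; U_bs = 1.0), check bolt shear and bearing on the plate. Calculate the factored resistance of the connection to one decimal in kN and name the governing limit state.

Bolt shear: A_b = π(27)²/4 = 572.56 mm². φR_n = 0.75 × 579 × 572.56 × 6 × 1 = 1491.8 kN.
Bearing (8 mm plate, F_u = 450 MPa): end bolts L_c = 56 − 30/2 = 41, R_n = min(1.2×41×8×450, 2.4×27×8×450) = 177.12 kN/bolt; interior L_c = 105 − 30 = 75, R_n = 233.28 kN/bolt. φR_n = 0.75 × (2×177.12 + 4×233.28) = 965.5 kN.
Governing: min(1491.8, 965.5) = 965.5 kN → bearing.

965.5 kN (bearing governs)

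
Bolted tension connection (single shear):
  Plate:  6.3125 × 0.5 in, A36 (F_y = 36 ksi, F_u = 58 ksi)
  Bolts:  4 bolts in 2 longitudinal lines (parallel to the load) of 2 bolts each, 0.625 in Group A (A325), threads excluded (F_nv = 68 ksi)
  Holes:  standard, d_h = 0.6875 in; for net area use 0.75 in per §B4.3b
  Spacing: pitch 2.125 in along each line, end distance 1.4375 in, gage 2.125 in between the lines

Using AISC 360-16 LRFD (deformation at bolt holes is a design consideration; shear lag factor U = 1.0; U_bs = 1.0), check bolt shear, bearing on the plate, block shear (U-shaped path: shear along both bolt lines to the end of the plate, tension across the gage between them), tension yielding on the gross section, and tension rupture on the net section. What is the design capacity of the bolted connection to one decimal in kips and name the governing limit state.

Bolt shear: A_b = π(0.625)²/4 = 0.3068 in². φR_n = 0.75 × 68 × 0.3068 × 4 × 1 = 62.6 kips.
Bearing (0.5 in plate, F_u = 58 ksi): end bolts L_c = 1.4375 − 0.6875/2 = 1.09375, R_n = min(1.2×1.09375×0.5×58, 2.4×0.625×0.5×58) = 38.063 kips/bolt; interior L_c = 2.125 − 0.6875 = 1.4375, R_n = 43.5 kips/bolt. φR_n = 0.75 × (2×38.063 + 2×43.5) = 122.3 kips.
Block shear: shear path 2×[1.4375+1×2.125] = 2×3.5625 in, A_gv = 3.5625, A_nv = 2×(3.5625 − 1.5×0.75)×0.5 = 2.4375 in²; tension across gage: (2.125 − 1×0.75)×0.5 = 0.6875 in². R_n = min(0.6×58×2.4375, 0.6×36×3.5625) + 1.0×58×0.6875 = min(84.825, 76.95) + 39.875 = 116.83 kips. φR_n = 0.75 × 116.83 = 87.6 kips.
Tension yield (gross): A_g = 6.3125×0.5 = 3.1563 in². φR_n = 0.90 × 36 × 3.1563 = 102.3 kips.
Tension rupture (net): A_n = (6.3125 − 2×0.75)×0.5 = 2.4063 in² (U = 1.0, A_e = A_n). φR_n = 0.75 × 58 × 2.4063 = 104.7 kips.
Governing: min(62.6, 122.3, 87.6, 102.3, 104.7) = 62.6 kips → bolt shear.

62.6 kips (bolt shear governs)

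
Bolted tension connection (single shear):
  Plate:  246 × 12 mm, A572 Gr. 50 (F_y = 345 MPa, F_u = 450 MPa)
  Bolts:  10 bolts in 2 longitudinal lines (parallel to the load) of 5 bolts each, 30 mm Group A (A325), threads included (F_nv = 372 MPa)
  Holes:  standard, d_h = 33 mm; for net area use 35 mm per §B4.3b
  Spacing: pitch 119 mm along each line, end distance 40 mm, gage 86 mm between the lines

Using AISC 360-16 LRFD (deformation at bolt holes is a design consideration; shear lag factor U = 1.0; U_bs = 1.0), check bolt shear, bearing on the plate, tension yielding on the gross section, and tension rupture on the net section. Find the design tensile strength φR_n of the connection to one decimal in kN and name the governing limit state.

712.8 kN (net-section rupture governs)

Bolt shear: A_b = π(30)²/4 = 706.86 mm². φR_n = 0.75 × 372 × 706.86 × 10 × 1 = 1972.1 kN.
Bearing (12 mm plate, F_u = 450 MPa): end bolts L_c = 40 − 33/2 = 23.5, R_n = min(1.2×23.5×12×450, 2.4×30×12×450) = 152.28 kN/bolt; interior L_c = 119 − 33 = 86, R_n = 388.8 kN/bolt. φR_n = 0.75 × (2×152.28 + 8×388.8) = 2561.2 kN.
Tension yield (gross): A_g = 246×12 = 2952 mm². φR_n = 0.90 × 345 × 2952 = 916.6 kN.
Tension rupture (net): A_n = (246 − 2×35)×12 = 2112 mm² (U = 1.0, A_e = A_n). φR_n = 0.75 × 450 × 2112 = 712.8 kN.
Governing: min(1972.1, 2561.2, 916.6, 712.8) = 712.8 kN → net-section rupture.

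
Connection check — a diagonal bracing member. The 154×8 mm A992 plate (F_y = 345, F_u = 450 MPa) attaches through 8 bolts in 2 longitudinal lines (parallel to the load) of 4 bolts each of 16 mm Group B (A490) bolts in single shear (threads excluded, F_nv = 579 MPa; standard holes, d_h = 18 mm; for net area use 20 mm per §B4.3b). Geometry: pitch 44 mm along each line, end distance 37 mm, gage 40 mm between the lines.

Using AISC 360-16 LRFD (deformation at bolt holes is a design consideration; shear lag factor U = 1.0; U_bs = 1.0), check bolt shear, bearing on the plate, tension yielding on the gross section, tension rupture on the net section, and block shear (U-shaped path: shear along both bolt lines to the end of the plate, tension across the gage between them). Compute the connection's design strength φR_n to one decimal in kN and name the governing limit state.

Bolt shear: A_b = π(16)²/4 = 201.06 mm². φR_n = 0.75 × 579 × 201.06 × 8 × 1 = 698.5 kN.
Bearing (8 mm plate, F_u = 450 MPa): end bolts L_c = 37 − 18/2 = 28, R_n = min(1.2×28×8×450, 2.4×16×8×450) = 120.96 kN/bolt; interior L_c = 44 − 18 = 26, R_n = 112.32 kN/bolt. φR_n = 0.75 × (2×120.96 + 6×112.32) = 686.9 kN.
Tension yield (gross): A_g = 154×8 = 1232 mm². φR_n = 0.90 × 345 × 1232 = 382.5 kN.
Tension rupture (net): A_n = (154 − 2×20)×8 = 912 mm² (U = 1.0, A_e = A_n). φR_n = 0.75 × 450 × 912 = 307.8 kN.
Block shear: shear path 2×[37+3×44] = 2×169 mm, A_gv = 2704, A_nv = 2×(169 − 3.5×20)×8 = 1584 mm²; tension across gage: (40 − 1×20)×8 = 160 mm². R_n = min(0.6×450×1584, 0.6×345×2704) + 1.0×450×160 = min(427.68, 559.73) + 72 = 499.68 kN. φR_n = 0.75 × 499.68 = 374.8 kN.
Governing: min(698.5, 686.9, 382.5, 307.8, 374.8) = 307.8 kN → net-section rupture.

307.8 kN (net-section rupture governs)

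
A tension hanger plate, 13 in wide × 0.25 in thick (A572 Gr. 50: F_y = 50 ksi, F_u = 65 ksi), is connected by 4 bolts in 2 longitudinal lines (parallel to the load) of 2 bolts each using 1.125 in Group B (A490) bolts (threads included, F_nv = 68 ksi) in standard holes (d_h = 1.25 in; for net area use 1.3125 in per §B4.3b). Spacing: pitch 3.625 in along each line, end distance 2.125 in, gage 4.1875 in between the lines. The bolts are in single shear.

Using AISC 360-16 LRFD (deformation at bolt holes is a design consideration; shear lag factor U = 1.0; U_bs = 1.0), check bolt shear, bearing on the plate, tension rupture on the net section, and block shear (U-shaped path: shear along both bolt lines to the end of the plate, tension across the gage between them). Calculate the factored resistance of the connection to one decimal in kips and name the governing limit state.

90.3 kips (block shear governs)

Bolt shear: A_b = π(1.125)²/4 = 0.99402 in². φR_n = 0.75 × 68 × 0.99402 × 4 × 1 = 202.8 kips.
Bearing (0.25 in plate, F_u = 65 ksi): end bolts L_c = 2.125 − 1.25/2 = 1.5, R_n = min(1.2×1.5×0.25×65, 2.4×1.125×0.25×65) = 29.25 kips/bolt; interior L_c = 3.625 − 1.25 = 2.375, R_n = 43.875 kips/bolt. φR_n = 0.75 × (2×29.25 + 2×43.875) = 109.7 kips.
Tension rupture (net): A_n = (13 − 2×1.3125)×0.25 = 2.5938 in² (U = 1.0, A_e = A_n). φR_n = 0.75 × 65 × 2.5938 = 126.4 kips.
Block shear: shear path 2×[2.125+1×3.625] = 2×5.75 in, A_gv = 2.875, A_nv = 2×(5.75 − 1.5×1.3125)×0.25 = 1.8906 in²; tension across gage: (4.1875 − 1×1.3125)×0.25 = 0.71875 in². R_n = min(0.6×65×1.8906, 0.6×50×2.875) + 1.0×65×0.71875 = min(73.733, 86.25) + 46.719 = 120.45 kips. φR_n = 0.75 × 120.45 = 90.3 kips.
Governing: min(202.8, 109.7, 126.4, 90.3) = 90.3 kips → block shear.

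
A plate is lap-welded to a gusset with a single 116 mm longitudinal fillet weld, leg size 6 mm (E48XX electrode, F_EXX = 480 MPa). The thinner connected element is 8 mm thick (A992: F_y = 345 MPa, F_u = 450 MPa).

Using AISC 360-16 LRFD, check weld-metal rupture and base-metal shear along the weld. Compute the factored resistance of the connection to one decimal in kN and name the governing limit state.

Weld metal: throat = 0.707×6 = 4.242 mm, L = 116 mm. φR_n = 0.75 × 0.6 × 480 × 4.242 × 116 = 106.3 kN.
Base metal shear (8 mm plate): yield φR_n = 1.0×0.6×345×8×116 = 192.1 kN; rupture φR_n = 0.75×0.6×450×8×116 = 187.9 kN; take 187.9 kN (rupture).
Governing: min(106.3, 187.9) = 106.3 kN → weld metal.

106.3 kN (weld metal governs)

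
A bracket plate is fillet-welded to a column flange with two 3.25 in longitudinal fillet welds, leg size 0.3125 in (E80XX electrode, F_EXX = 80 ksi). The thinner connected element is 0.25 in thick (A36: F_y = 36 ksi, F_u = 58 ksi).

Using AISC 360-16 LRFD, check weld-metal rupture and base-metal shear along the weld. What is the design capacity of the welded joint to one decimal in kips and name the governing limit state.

35.1 kips (base-metal shear governs)

Weld metal: throat = 0.707×0.3125 = 0.22094 in, L = 2×3.25 = 6.5 in. φR_n = 0.75 × 0.6 × 80 × 0.22094 × 6.5 = 51.7 kips.
Base metal shear (0.25 in plate): yield φR_n = 1.0×0.6×36×0.25×6.5 = 35.1 kips; rupture φR_n = 0.75×0.6×58×0.25×6.5 = 42.4 kips; take 35.1 kips (yield).
Governing: min(51.7, 35.1) = 35.1 kips → base-metal shear.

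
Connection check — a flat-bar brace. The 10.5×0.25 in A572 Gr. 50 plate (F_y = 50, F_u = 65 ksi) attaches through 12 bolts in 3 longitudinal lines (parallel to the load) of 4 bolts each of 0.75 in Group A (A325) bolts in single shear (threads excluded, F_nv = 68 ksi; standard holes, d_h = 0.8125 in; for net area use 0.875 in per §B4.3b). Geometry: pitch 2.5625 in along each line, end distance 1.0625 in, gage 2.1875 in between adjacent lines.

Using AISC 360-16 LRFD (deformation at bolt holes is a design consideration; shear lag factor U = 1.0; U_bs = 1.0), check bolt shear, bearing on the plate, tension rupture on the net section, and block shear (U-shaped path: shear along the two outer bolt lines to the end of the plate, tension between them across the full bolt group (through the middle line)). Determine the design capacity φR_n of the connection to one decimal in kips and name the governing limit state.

Bolt shear: A_b = π(0.75)²/4 = 0.44179 in². φR_n = 0.75 × 68 × 0.44179 × 12 × 1 = 270.4 kips.
Bearing (0.25 in plate, F_u = 65 ksi): end bolts L_c = 1.0625 − 0.8125/2 = 0.65625, R_n = min(1.2×0.65625×0.25×65, 2.4×0.75×0.25×65) = 12.797 kips/bolt; interior L_c = 2.5625 − 0.8125 = 1.75, R_n = 29.25 kips/bolt. φR_n = 0.75 × (3×12.797 + 9×29.25) = 226.2 kips.
Tension rupture (net): A_n = (10.5 − 3×0.875)×0.25 = 1.9688 in² (U = 1.0, A_e = A_n). φR_n = 0.75 × 65 × 1.9688 = 96.0 kips.
Block shear: shear path 2×[1.0625+3×2.5625] = 2×8.75 in, A_gv = 4.375, A_nv = 2×(8.75 − 3.5×0.875)×0.25 = 2.8438 in²; tension across gage: (4.375 − 2×0.875)×0.25 = 0.65625 in². R_n = min(0.6×65×2.8438, 0.6×50×4.375) + 1.0×65×0.65625 = min(110.91, 131.25) + 42.656 = 153.57 kips. φR_n = 0.75 × 153.57 = 115.2 kips.
Governing: min(270.4, 226.2, 96.0, 115.2) = 96.0 kips → net-section rupture.

96.0 kips (net-section rupture governs)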